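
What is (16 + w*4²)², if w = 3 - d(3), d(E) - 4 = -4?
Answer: 4096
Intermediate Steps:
d(E) = 0 (d(E) = 4 - 4 = 0)
w = 3 (w = 3 - 1*0 = 3 + 0 = 3)
(16 + w*4²)² = (16 + 3*4²)² = (16 + 3*16)² = (16 + 48)² = 64² = 4096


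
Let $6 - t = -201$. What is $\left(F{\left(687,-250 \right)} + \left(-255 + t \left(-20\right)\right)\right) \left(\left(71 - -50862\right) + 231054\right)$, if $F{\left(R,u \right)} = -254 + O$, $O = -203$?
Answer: $-1368200924$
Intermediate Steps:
$t = 207$ ($t = 6 - -201 = 6 + 201 = 207$)
$F{\left(R,u \right)} = -457$ ($F{\left(R,u \right)} = -254 - 203 = -457$)
$\left(F{\left(687,-250 \right)} + \left(-255 + t \left(-20\right)\right)\right) \left(\left(71 - -50862\right) + 231054\right) = \left(-457 + \left(-255 + 207 \left(-20\right)\right)\right) \left(\left(71 - -50862\right) + 231054\right) = \left(-457 - 4395\right) \left(\left(71 + 50862\right) + 231054\right) = \left(-457 - 4395\right) \left(50933 + 231054\right) = \left(-4852\right) 281987 = -1368200924$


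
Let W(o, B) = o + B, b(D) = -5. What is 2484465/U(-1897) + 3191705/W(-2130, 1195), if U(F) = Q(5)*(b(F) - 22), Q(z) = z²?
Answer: -5427122/765 ≈ -7094.3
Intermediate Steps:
W(o, B) = B + o
U(F) = -675 (U(F) = 5²*(-5 - 22) = 25*(-27) = -675)
2484465/U(-1897) + 3191705/W(-2130, 1195) = 2484465/(-675) + 3191705/(1195 - 2130) = 2484465*(-1/675) + 3191705/(-935) = -165631/45 + 3191705*(-1/935) = -165631/45 - 58031/17 = -5427122/765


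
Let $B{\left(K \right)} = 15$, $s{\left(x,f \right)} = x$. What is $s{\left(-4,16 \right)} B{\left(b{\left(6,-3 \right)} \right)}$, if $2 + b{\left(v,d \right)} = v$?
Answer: $-60$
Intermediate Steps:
$b{\left(v,d \right)} = -2 + v$
$s{\left(-4,16 \right)} B{\left(b{\left(6,-3 \right)} \right)} = \left(-4\right) 15 = -60$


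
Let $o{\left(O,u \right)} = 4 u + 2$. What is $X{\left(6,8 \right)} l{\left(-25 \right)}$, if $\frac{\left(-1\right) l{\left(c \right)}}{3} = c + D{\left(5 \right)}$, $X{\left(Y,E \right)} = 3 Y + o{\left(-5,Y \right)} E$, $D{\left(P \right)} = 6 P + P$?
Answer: $-6780$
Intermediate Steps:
$D{\left(P \right)} = 7 P$
$o{\left(O,u \right)} = 2 + 4 u$
$X{\left(Y,E \right)} = 3 Y + E \left(2 + 4 Y\right)$ ($X{\left(Y,E \right)} = 3 Y + \left(2 + 4 Y\right) E = 3 Y + E \left(2 + 4 Y\right)$)
$l{\left(c \right)} = -105 - 3 c$ ($l{\left(c \right)} = - 3 \left(c + 7 \cdot 5\right) = - 3 \left(c + 35\right) = - 3 \left(35 + c\right) = -105 - 3 c$)
$X{\left(6,8 \right)} l{\left(-25 \right)} = \left(3 \cdot 6 + 2 \cdot 8 \left(1 + 2 \cdot 6\right)\right) \left(-105 - -75\right) = \left(18 + 2 \cdot 8 \left(1 + 12\right)\right) \left(-105 + 75\right) = \left(18 + 2 \cdot 8 \cdot 13\right) \left(-30\right) = \left(18 + 208\right) \left(-30\right) = 226 \left(-30\right) = -6780$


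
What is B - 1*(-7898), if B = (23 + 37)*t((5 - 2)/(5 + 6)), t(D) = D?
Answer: 87058/11 ≈ 7914.4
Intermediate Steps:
B = 180/11 (B = (23 + 37)*((5 - 2)/(5 + 6)) = 60*(3/11) = 180/11 ≈ 16.364)
B - 1*(-7898) = 180/11 - 1*(-7898) = 180/11 + 7898 = 87058/11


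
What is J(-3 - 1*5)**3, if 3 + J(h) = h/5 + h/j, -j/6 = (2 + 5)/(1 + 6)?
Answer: -117649/3375 ≈ -34.859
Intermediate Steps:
j = -6 (j = -6*(2 + 5)/(1 + 6) = -42/7 = -6*1 = -6)
J(h) = -3 + h/30 (J(h) = -3 + (h/5 + h/(-6)) = -3 + (h*(1/5) + h*(-1/6)) = -3 + (h/5 - h/6) = -3 + h/30)
J(-3 - 1*5)**3 = (-3 + (-3 - 1*5)/30)**3 = (-3 + (-3 - 5)/30)**3 = (-3 + (1/30)*(-8))**3 = (-3 - 4/15)**3 = (-49/15)**3 = -117649/3375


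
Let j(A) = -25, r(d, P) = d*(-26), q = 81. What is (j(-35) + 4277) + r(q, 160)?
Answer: 2146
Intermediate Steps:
r(d, P) = -26*d
(j(-35) + 4277) + r(q, 160) = (-25 + 4277) - 26*81 = 4252 - 2106 = 2146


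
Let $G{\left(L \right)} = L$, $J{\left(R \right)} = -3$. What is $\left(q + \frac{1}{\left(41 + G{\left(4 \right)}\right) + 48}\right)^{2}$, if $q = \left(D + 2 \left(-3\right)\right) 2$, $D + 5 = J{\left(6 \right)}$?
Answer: $\frac{6775609}{8649} \approx 783.4$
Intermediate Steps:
$D = -8$ ($D = -5 - 3 = -8$)
$q = -28$ ($q = \left(-8 + 2 \left(-3\right)\right) 2 = \left(-8 - 6\right) 2 = \left(-14\right) 2 = -28$)
$\left(q + \frac{1}{\left(41 + G{\left(4 \right)}\right) + 48}\right)^{2} = \left(-28 + \frac{1}{\left(41 + 4\right) + 48}\right)^{2} = \left(-28 + \frac{1}{45 + 48}\right)^{2} = \left(-28 + \frac{1}{93}\right)^{2} = \left(- \frac{2603}{93}\right)^{2} = \frac{6775609}{8649}$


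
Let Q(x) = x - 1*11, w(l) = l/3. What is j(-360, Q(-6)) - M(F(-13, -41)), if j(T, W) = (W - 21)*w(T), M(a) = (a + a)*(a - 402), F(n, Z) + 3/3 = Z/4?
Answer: -37905/8 ≈ -4738.1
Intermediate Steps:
F(n, Z) = -1 + Z/4
w(l) = l/3 (w(l) = l*(⅓) = l/3)
M(a) = 2*a*(-402 + a) (M(a) = (2*a)*(-402 + a) = 2*a*(-402 + a))
Q(x) = -11 + x (Q(x) = x - 11 = -11 + x)
j(T, W) = T*(-21 + W)/3 (j(T, W) = (W - 21)*(T/3) = (-21 + W)*(T/3) = T*(-21 + W)/3)
j(-360, Q(-6)) - M(F(-13, -41)) = (⅓)*(-360)*(-21 + (-11 - 6)) - 2*(-1 + (¼)*(-41))*(-402 + (-1 + (¼)*(-41))) = (⅓)*(-360)*(-21 - 17) - 2*(-1 - 41/4)*(-402 + (-1 - 41/4)) = (⅓)*(-360)*(-38) - 2*(-45)*(-402 - 45/4)/4 = 4560 - 2*(-45)*(-1653)/(4*4) = 4560 - 1*74385/8 = 4560 - 74385/8 = -37905/8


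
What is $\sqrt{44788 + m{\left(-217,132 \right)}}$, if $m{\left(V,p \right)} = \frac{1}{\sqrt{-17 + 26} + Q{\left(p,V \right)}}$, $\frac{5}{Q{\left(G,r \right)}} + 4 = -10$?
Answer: $\frac{3 \sqrt{6812810}}{37} \approx 211.63$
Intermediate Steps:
$Q{\left(G,r \right)} = - \frac{5}{14}$ ($Q{\left(G,r \right)} = \frac{5}{-4 - 10} = \frac{5}{-14} = 5 \left(- \frac{1}{14}\right) = - \frac{5}{14}$)
$m{\left(V,p \right)} = \frac{14}{37}$ ($m{\left(V,p \right)} = \frac{1}{\sqrt{-17 + 26} - \frac{5}{14}} = \frac{1}{\sqrt{9} - \frac{5}{14}} = \frac{1}{3 - \frac{5}{14}} = \frac{1}{\frac{37}{14}} = \frac{14}{37}$)
$\sqrt{44788 + m{\left(-217,132 \right)}} = \sqrt{44788 + \frac{14}{37}} = \sqrt{\frac{1657170}{37}} = \frac{3 \sqrt{6812810}}{37}$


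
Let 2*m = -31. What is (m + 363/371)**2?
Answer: 116100625/550564 ≈ 210.88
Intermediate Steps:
m = -31/2 (m = (1/2)*(-31) = -31/2 ≈ -15.500)
(m + 363/371)**2 = (-31/2 + 363/371)**2 = (-10775/742)**2 = 116100625/550564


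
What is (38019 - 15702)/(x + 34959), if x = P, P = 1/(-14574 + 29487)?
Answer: 332813421/521343568 ≈ 0.63838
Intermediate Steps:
P = 1/14913 ≈ 6.7056e-5
x = 1/14913 ≈ 6.7056e-5
(38019 - 15702)/(x + 34959) = (38019 - 15702)/(1/14913 + 34959) = 22317/(521343568/14913) = 22317*(14913/521343568) = 332813421/521343568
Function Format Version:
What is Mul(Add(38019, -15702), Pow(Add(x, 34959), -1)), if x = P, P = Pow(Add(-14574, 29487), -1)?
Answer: Rational(332813421, 521343568) ≈ 0.63838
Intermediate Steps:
P = Rational(1, 14913) (P = Pow(14913, -1) = Rational(1, 14913) ≈ 6.7056e-5)
x = Rational(1, 14913) ≈ 6.7056e-5
Mul(Add(38019, -15702), Pow(Add(x, 34959), -1)) = Mul(Add(38019, -15702), Pow(Add(Rational(1, 14913), 34959), -1)) = Mul(22317, Pow(Rational(521343568, 14913), -1)) = Mul(22317, Rational(14913, 521343568)) = Rational(332813421, 521343568)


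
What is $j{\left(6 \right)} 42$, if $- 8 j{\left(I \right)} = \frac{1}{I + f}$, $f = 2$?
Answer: $- \frac{21}{32} \approx -0.65625$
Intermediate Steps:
$j{\left(I \right)} = - \frac{1}{8 \left(2 + I\right)}$ ($j{\left(I \right)} = - \frac{1}{8 \left(I + 2\right)} = - \frac{1}{8 \left(2 + I\right)}$)
$j{\left(6 \right)} 42 = - \frac{1}{16 + 8 \cdot 6} \cdot 42 = - \frac{1}{16 + 48} \cdot 42 = - \frac{1}{64} \cdot 42 = \left(-1\right) \frac{1}{64} \cdot 42 = \left(- \frac{1}{64}\right) 42 = - \frac{21}{32}$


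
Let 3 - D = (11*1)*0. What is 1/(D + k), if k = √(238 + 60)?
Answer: -3/289 + √298/289 ≈ 0.049352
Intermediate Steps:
D = 3 (D = 3 - 11*1*0 = 3 - 11*0 = 3 - 1*0 = 3 + 0 = 3)
k = √298 ≈ 17.263
1/(D + k) = 1/(3 + √298)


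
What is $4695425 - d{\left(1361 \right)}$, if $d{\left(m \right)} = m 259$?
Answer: $4342926$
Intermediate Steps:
$d{\left(m \right)} = 259 m$
$4695425 - d{\left(1361 \right)} = 4695425 - 259 \cdot 1361 = 4695425 - 352499 = 4342926$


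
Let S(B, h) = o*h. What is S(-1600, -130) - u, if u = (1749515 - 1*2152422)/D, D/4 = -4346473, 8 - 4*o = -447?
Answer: -257094280857/17385892 ≈ -14788.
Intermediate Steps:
o = 455/4 (o = 2 - ¼*(-447) = 2 + 447/4 = 455/4 ≈ 113.75)
D = -17385892 (D = 4*(-4346473) = -17385892)
S(B, h) = 455*h/4
u = 402907/17385892 (u = (1749515 - 1*2152422)/(-17385892) = (1749515 - 2152422)*(-1/17385892) = -402907*(-1/17385892) = 402907/17385892 ≈ 0.023174)
S(-1600, -130) - u = (455/4)*(-130) - 1*402907/17385892 = -29575/2 - 402907/17385892 = -257094280857/17385892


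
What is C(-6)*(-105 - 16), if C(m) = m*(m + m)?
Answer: -8712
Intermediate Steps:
C(m) = 2*m² (C(m) = m*(2*m) = 2*m²)
C(-6)*(-105 - 16) = (2*(-6)²)*(-105 - 16) = (2*36)*(-121) = 72*(-121) = -8712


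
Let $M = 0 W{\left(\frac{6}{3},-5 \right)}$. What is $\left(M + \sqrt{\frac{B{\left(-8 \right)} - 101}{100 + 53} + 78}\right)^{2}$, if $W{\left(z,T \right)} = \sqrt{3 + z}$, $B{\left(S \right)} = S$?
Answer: $\frac{11825}{153} \approx 77.288$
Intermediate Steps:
$M = 0$ ($M = 0 \sqrt{3 + \frac{6}{3}} = 0 \sqrt{3 + 6 \cdot \frac{1}{3}} = 0 \sqrt{3 + 2} = 0 \sqrt{5} = 0$)
$\left(M + \sqrt{\frac{B{\left(-8 \right)} - 101}{100 + 53} + 78}\right)^{2} = \left(0 + \sqrt{\frac{-8 - 101}{100 + 53} + 78}\right)^{2} = \left(0 + \sqrt{- \frac{109}{153} + 78}\right)^{2} = \left(0 + \sqrt{\frac{11825}{153}}\right)^{2} = \left(0 + \frac{5 \sqrt{8041}}{51}\right)^{2} = \left(\frac{5 \sqrt{8041}}{51}\right)^{2} = \frac{11825}{153}$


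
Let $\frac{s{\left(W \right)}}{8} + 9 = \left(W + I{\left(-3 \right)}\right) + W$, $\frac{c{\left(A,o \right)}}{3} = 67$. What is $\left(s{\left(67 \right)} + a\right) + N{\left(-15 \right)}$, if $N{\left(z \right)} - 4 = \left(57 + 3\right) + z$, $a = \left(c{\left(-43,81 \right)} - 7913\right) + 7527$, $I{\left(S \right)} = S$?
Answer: $840$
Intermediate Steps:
$c{\left(A,o \right)} = 201$ ($c{\left(A,o \right)} = 3 \cdot 67 = 201$)
$a = -185$ ($a = \left(201 - 7913\right) + 7527 = -7712 + 7527 = -185$)
$s{\left(W \right)} = -96 + 16 W$ ($s{\left(W \right)} = -72 + 8 \left(\left(W - 3\right) + W\right) = -72 + 8 \left(\left(-3 + W\right) + W\right) = -72 + 8 \left(-3 + 2 W\right) = -72 + \left(-24 + 16 W\right) = -96 + 16 W$)
$N{\left(z \right)} = 64 + z$ ($N{\left(z \right)} = 4 + \left(\left(57 + 3\right) + z\right) = 4 + \left(60 + z\right) = 64 + z$)
$\left(s{\left(67 \right)} + a\right) + N{\left(-15 \right)} = \left(\left(-96 + 16 \cdot 67\right) - 185\right) + \left(64 - 15\right) = \left(\left(-96 + 1072\right) - 185\right) + 49 = \left(976 - 185\right) + 49 = 791 + 49 = 840$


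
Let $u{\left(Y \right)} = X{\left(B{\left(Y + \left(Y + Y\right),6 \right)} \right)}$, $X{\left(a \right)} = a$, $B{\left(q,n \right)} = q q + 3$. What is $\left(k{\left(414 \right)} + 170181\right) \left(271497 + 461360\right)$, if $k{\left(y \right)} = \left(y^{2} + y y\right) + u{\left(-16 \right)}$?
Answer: $377626554960$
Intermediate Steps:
$B{\left(q,n \right)} = 3 + q^{2}$ ($B{\left(q,n \right)} = q^{2} + 3 = 3 + q^{2}$)
$u{\left(Y \right)} = 3 + 9 Y^{2}$ ($u{\left(Y \right)} = 3 + \left(Y + \left(Y + Y\right)\right)^{2} = 3 + \left(Y + 2 Y\right)^{2} = 3 + \left(3 Y\right)^{2} = 3 + 9 Y^{2}$)
$k{\left(y \right)} = 2307 + 2 y^{2}$ ($k{\left(y \right)} = \left(y^{2} + y y\right) + \left(3 + 9 \left(-16\right)^{2}\right) = \left(y^{2} + y^{2}\right) + \left(3 + 9 \cdot 256\right) = 2 y^{2} + \left(3 + 2304\right) = 2 y^{2} + 2307 = 2307 + 2 y^{2}$)
$\left(k{\left(414 \right)} + 170181\right) \left(271497 + 461360\right) = \left(\left(2307 + 2 \cdot 414^{2}\right) + 170181\right) \left(271497 + 461360\right) = \left(\left(2307 + 2 \cdot 171396\right) + 170181\right) 732857 = \left(\left(2307 + 342792\right) + 170181\right) 732857 = \left(345099 + 170181\right) 732857 = 515280 \cdot 732857 = 377626554960$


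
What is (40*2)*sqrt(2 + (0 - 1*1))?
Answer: 80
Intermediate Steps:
(40*2)*sqrt(2 + (0 - 1*1)) = 80*sqrt(2 + (0 - 1)) = 80*sqrt(2 - 1) = 80*sqrt(1) = 80*1 = 80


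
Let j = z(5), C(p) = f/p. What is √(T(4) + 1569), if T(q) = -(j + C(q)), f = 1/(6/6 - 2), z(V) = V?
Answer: √6257/2 ≈ 39.551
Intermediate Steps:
f = -1 (f = 1/(6*(⅙) - 2) = 1/(1 - 2) = 1/(-1) = -1)
C(p) = -1/p
j = 5
T(q) = -5 + 1/q (T(q) = -(5 - 1/q) = -5 + 1/q)
√(T(4) + 1569) = √((-5 + 1/4) + 1569) = √((-5 + ¼) + 1569) = √(-19/4 + 1569) = √(6257/4) = √6257/2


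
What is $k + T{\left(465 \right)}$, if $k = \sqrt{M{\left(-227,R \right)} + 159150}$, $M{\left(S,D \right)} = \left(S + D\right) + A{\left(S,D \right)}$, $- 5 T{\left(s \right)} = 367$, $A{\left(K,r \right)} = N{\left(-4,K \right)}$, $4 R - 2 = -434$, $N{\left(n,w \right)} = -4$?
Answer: $- \frac{367}{5} + \sqrt{158811} \approx 325.11$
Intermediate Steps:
$R = -108$ ($R = \frac{1}{2} + \frac{1}{4} \left(-434\right) = \frac{1}{2} - \frac{217}{2} = -108$)
$A{\left(K,r \right)} = -4$
$T{\left(s \right)} = - \frac{367}{5}$ ($T{\left(s \right)} = \left(- \frac{1}{5}\right) 367 = - \frac{367}{5}$)
$M{\left(S,D \right)} = -4 + D + S$ ($M{\left(S,D \right)} = \left(S + D\right) - 4 = \left(D + S\right) - 4 = -4 + D + S$)
$k = \sqrt{158811}$ ($k = \sqrt{\left(-4 - 108 - 227\right) + 159150} = \sqrt{-339 + 159150} = \sqrt{158811} \approx 398.51$)
$k + T{\left(465 \right)} = \sqrt{158811} - \frac{367}{5} = - \frac{367}{5} + \sqrt{158811}$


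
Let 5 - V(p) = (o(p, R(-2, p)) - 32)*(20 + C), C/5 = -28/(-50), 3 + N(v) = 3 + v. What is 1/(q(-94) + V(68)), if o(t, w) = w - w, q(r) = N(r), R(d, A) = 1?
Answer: 5/3203 ≈ 0.0015610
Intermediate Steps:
N(v) = v (N(v) = -3 + (3 + v) = v)
q(r) = r
o(t, w) = 0
C = 14/5 (C = 5*(-28/(-50)) = 5*(-28*(-1/50)) = 5*(14/25) = 14/5 ≈ 2.8000)
V(p) = 3673/5 (V(p) = 5 - (0 - 32)*(20 + 14/5) = 5 - (-32)*114/5 = 5 - 1*(-3648/5) = 5 + 3648/5 = 3673/5)
1/(q(-94) + V(68)) = 1/(-94 + 3673/5) = 1/(3203/5) = 5/3203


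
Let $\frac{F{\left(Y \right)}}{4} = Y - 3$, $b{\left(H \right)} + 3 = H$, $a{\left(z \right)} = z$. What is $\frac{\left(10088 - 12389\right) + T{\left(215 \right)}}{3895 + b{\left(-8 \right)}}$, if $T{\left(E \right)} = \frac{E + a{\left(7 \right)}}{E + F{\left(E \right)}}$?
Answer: $- \frac{2445741}{4128692} \approx -0.59238$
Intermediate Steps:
$b{\left(H \right)} = -3 + H$
$F{\left(Y \right)} = -12 + 4 Y$ ($F{\left(Y \right)} = 4 \left(Y - 3\right) = 4 \left(-3 + Y\right) = -12 + 4 Y$)
$T{\left(E \right)} = \frac{7 + E}{-12 + 5 E}$ ($T{\left(E \right)} = \frac{E + 7}{E + \left(-12 + 4 E\right)} = \frac{7 + E}{-12 + 5 E}$)
$\frac{\left(10088 - 12389\right) + T{\left(215 \right)}}{3895 + b{\left(-8 \right)}} = \frac{\left(10088 - 12389\right) + \frac{7 + 215}{-12 + 5 \cdot 215}}{3895 - 11} = \frac{\left(10088 - 12389\right) + \frac{1}{-12 + 1075} \cdot 222}{3895 - 11} = \frac{-2301 + \frac{1}{1063} \cdot 222}{3884} = \left(-2301 + \frac{1}{1063} \cdot 222\right) \frac{1}{3884} = \left(-2301 + \frac{222}{1063}\right) \frac{1}{3884} = \left(- \frac{2445741}{1063}\right) \frac{1}{3884} = - \frac{2445741}{4128692}$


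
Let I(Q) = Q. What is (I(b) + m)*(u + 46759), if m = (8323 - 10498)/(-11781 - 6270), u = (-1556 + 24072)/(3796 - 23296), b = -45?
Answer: -946986641536/451275 ≈ -2.0985e+6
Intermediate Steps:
u = -433/375 (u = 22516/(-19500) = 22516*(-1/19500) = -433/375 ≈ -1.1547)
m = 725/6017 (m = -2175/(-18051) = -2175*(-1/18051) = 725/6017 ≈ 0.12049)
(I(b) + m)*(u + 46759) = (-45 + 725/6017)*(-433/375 + 46759) = -270040/6017*17534192/375 = -946986641536/451275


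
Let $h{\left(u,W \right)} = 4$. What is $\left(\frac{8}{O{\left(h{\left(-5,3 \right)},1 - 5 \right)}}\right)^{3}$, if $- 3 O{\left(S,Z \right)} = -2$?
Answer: $1728$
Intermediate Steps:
$O{\left(S,Z \right)} = \frac{2}{3}$ ($O{\left(S,Z \right)} = \left(- \frac{1}{3}\right) \left(-2\right) = \frac{2}{3}$)
$\left(\frac{8}{O{\left(h{\left(-5,3 \right)},1 - 5 \right)}}\right)^{3} = \left(\frac{8}{\frac{2}{3}}\right)^{3} = \left(8 \cdot \frac{3}{2}\right)^{3} = 12^{3} = 1728$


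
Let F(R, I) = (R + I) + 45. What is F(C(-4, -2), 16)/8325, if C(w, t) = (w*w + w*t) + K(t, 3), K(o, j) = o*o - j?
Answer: 86/8325 ≈ 0.010330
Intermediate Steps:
K(o, j) = o**2 - j
C(w, t) = -3 + t**2 + w**2 + t*w (C(w, t) = (w*w + w*t) + (t**2 - 1*3) = (w**2 + t*w) + (t**2 - 3) = (w**2 + t*w) + (-3 + t**2) = -3 + t**2 + w**2 + t*w)
F(R, I) = 45 + I + R (F(R, I) = (I + R) + 45 = 45 + I + R)
F(C(-4, -2), 16)/8325 = (45 + 16 + (-3 + (-2)**2 + (-4)**2 - 2*(-4)))/8325 = (45 + 16 + (-3 + 4 + 16 + 8))*(1/8325) = (45 + 16 + 25)*(1/8325) = 86*(1/8325) = 86/8325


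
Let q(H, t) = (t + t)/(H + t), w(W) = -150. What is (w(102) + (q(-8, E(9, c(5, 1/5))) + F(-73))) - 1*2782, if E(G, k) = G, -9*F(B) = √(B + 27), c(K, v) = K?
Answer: -2914 - I*√46/9 ≈ -2914.0 - 0.75359*I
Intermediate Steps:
F(B) = -√(27 + B)/9 (F(B) = -√(B + 27)/9 = -√(27 + B)/9)
q(H, t) = 2*t/(H + t) (q(H, t) = (2*t)/(H + t) = 2*t/(H + t))
(w(102) + (q(-8, E(9, c(5, 1/5))) + F(-73))) - 1*2782 = (-150 + (2*9/(-8 + 9) - √(27 - 73)/9)) - 1*2782 = (-150 + (2*9/1 - I*√46/9)) - 2782 = (-150 + (2*9*1 - I*√46/9)) - 2782 = (-150 + (18 - I*√46/9)) - 2782 = (-132 - I*√46/9) - 2782 = -2914 - I*√46/9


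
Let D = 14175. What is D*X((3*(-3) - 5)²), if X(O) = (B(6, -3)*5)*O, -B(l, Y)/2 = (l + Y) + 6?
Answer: -250047000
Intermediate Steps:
B(l, Y) = -12 - 2*Y - 2*l (B(l, Y) = -2*((l + Y) + 6) = -2*((Y + l) + 6) = -2*(6 + Y + l) = -12 - 2*Y - 2*l)
X(O) = -90*O (X(O) = ((-12 - 2*(-3) - 2*6)*5)*O = ((-12 + 6 - 12)*5)*O = (-18*5)*O = -90*O)
D*X((3*(-3) - 5)²) = 14175*(-90*(3*(-3) - 5)²) = 14175*(-90*(-9 - 5)²) = 14175*(-90*(-14)²) = 14175*(-90*196) = 14175*(-17640) = -250047000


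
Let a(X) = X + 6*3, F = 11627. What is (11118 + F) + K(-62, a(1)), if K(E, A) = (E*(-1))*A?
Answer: 23923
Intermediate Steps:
a(X) = 18 + X (a(X) = X + 18 = 18 + X)
K(E, A) = -A*E (K(E, A) = (-E)*A = -A*E)
(11118 + F) + K(-62, a(1)) = (11118 + 11627) - 1*(18 + 1)*(-62) = 22745 - 1*19*(-62) = 22745 + 1178 = 23923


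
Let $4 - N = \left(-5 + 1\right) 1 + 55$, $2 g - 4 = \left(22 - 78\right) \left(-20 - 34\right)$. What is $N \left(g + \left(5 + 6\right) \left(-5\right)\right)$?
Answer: $-68573$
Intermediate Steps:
$g = 1514$ ($g = 2 + \frac{\left(22 - 78\right) \left(-20 - 34\right)}{2} = 2 + \frac{\left(-56\right) \left(-54\right)}{2} = 2 + \frac{1}{2} \cdot 3024 = 2 + 1512 = 1514$)
$N = -47$ ($N = 4 - \left(\left(-5 + 1\right) 1 + 55\right) = 4 - \left(\left(-4\right) 1 + 55\right) = 4 - \left(-4 + 55\right) = 4 - 51 = -47$)
$N \left(g + \left(5 + 6\right) \left(-5\right)\right) = - 47 \left(1514 + \left(5 + 6\right) \left(-5\right)\right) = - 47 \left(1514 + 11 \left(-5\right)\right) = - 47 \left(1514 - 55\right) = \left(-47\right) 1459 = -68573$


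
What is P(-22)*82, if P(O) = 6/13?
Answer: 492/13 ≈ 37.846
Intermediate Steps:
P(O) = 6/13 (P(O) = 6*(1/13) = 6/13)
P(-22)*82 = (6/13)*82 = 492/13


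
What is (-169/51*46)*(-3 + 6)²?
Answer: -23322/17 ≈ -1371.9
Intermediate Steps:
(-169/51*46)*(-3 + 6)² = (-169*1/51*46)*3² = -169/51*46*9 = -7774/51*9 = -23322/17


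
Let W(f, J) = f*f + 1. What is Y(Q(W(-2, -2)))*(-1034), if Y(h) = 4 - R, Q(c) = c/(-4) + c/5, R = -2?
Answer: -6204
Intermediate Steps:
W(f, J) = 1 + f² (W(f, J) = f² + 1 = 1 + f²)
Q(c) = -c/20 (Q(c) = c*(-¼) + c*(⅕) = -c/4 + c/5 = -c/20)
Y(h) = 6 (Y(h) = 4 - 1*(-2) = 4 + 2 = 6)
Y(Q(W(-2, -2)))*(-1034) = 6*(-1034) = -6204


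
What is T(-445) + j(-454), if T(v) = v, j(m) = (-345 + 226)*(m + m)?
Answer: 107607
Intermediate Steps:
j(m) = -238*m
T(-445) + j(-454) = -445 - 238*(-454) = -445 + 108052 = 107607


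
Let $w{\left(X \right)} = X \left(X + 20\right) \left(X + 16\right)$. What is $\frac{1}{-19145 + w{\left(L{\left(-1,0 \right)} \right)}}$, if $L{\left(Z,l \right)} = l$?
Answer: $- \frac{1}{19145} \approx -5.2233 \cdot 10^{-5}$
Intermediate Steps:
$w{\left(X \right)} = X \left(16 + X\right) \left(20 + X\right)$ ($w{\left(X \right)} = X \left(20 + X\right) \left(16 + X\right) = X \left(16 + X\right) \left(20 + X\right)$)
$\frac{1}{-19145 + w{\left(L{\left(-1,0 \right)} \right)}} = \frac{1}{-19145 + 0 \left(320 + 0^{2} + 36 \cdot 0\right)} = \frac{1}{-19145 + 0 \left(320 + 0 + 0\right)} = \frac{1}{-19145 + 0 \cdot 320} = \frac{1}{-19145 + 0} = \frac{1}{-19145} = - \frac{1}{19145}$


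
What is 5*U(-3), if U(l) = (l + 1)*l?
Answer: 30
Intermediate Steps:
U(l) = l*(1 + l) (U(l) = (1 + l)*l = l*(1 + l))
5*U(-3) = 5*(-3*(1 - 3)) = 5*(-3*(-2)) = 5*6 = 30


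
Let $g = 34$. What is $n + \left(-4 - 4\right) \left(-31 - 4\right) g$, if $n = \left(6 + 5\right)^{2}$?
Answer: $9641$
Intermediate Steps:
$n = 121$ ($n = 11^{2} = 121$)
$n + \left(-4 - 4\right) \left(-31 - 4\right) g = 121 + \left(-4 - 4\right) \left(-31 - 4\right) 34 = 121 + \left(-8\right) \left(-35\right) 34 = 121 + 280 \cdot 34 = 121 + 9520 = 9641$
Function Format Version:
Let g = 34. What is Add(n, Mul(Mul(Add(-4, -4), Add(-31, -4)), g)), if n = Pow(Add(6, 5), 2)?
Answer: 9641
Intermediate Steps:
n = 121 (n = Pow(11, 2) = 121)
Add(n, Mul(Mul(Add(-4, -4), Add(-31, -4)), g)) = Add(121, Mul(Mul(Add(-4, -4), Add(-31, -4)), 34)) = Add(121, Mul(Mul(-8, -35), 34)) = Add(121, Mul(280, 34)) = Add(121, 9520) = 9641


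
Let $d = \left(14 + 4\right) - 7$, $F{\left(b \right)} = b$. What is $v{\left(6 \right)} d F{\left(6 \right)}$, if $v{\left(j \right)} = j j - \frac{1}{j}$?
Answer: $2365$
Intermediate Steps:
$v{\left(j \right)} = j^{2} - \frac{1}{j}$
$d = 11$ ($d = 18 - 7 = 11$)
$v{\left(6 \right)} d F{\left(6 \right)} = \frac{-1 + 6^{3}}{6} \cdot 11 \cdot 6 = \frac{-1 + 216}{6} \cdot 11 \cdot 6 = \frac{1}{6} \cdot 215 \cdot 11 \cdot 6 = \frac{215}{6} \cdot 11 \cdot 6 = \frac{2365}{6} \cdot 6 = 2365$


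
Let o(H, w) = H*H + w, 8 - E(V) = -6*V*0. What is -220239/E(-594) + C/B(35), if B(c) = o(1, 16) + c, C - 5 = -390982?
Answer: -3645061/104 ≈ -35049.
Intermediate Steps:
E(V) = 8 (E(V) = 8 - (-6*V)*0 = 8 - 1*0 = 8 + 0 = 8)
o(H, w) = w + H² (o(H, w) = H² + w = w + H²)
C = -390977 (C = 5 - 390982 = -390977)
B(c) = 17 + c (B(c) = (16 + 1²) + c = (16 + 1) + c = 17 + c)
-220239/E(-594) + C/B(35) = -220239/8 - 390977/(17 + 35) = -220239*⅛ - 390977/52 = -220239/8 - 390977*1/52 = -220239/8 - 390977/52 = -3645061/104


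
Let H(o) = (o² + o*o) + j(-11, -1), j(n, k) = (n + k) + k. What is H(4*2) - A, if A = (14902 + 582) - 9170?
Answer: -6199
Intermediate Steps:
j(n, k) = n + 2*k (j(n, k) = (k + n) + k = n + 2*k)
A = 6314 (A = 15484 - 9170 = 6314)
H(o) = -13 + 2*o² (H(o) = (o² + o*o) + (-11 + 2*(-1)) = (o² + o²) + (-11 - 2) = 2*o² - 13 = -13 + 2*o²)
H(4*2) - A = (-13 + 2*(4*2)²) - 1*6314 = (-13 + 2*8²) - 6314 = (-13 + 2*64) - 6314 = (-13 + 128) - 6314 = 115 - 6314 = -6199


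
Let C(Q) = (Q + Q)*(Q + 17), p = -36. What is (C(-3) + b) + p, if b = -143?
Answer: -263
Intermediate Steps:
C(Q) = 2*Q*(17 + Q) (C(Q) = (2*Q)*(17 + Q) = 2*Q*(17 + Q))
(C(-3) + b) + p = (2*(-3)*(17 - 3) - 143) - 36 = (2*(-3)*14 - 143) - 36 = (-84 - 143) - 36 = -227 - 36 = -263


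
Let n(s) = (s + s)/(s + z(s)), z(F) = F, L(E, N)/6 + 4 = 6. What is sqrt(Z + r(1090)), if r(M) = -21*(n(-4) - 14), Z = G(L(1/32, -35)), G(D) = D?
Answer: sqrt(285) ≈ 16.882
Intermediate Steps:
L(E, N) = 12 (L(E, N) = -24 + 6*6 = -24 + 36 = 12)
n(s) = 1 (n(s) = (s + s)/(s + s) = (2*s)/((2*s)) = (2*s)*(1/(2*s)) = 1)
Z = 12
r(M) = 273 (r(M) = -21*(1 - 14) = -21*(-13) = 273)
sqrt(Z + r(1090)) = sqrt(12 + 273) = sqrt(285)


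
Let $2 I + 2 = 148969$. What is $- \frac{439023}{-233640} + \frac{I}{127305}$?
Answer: $\frac{1628714399}{660967560} \approx 2.4641$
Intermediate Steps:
$I = \frac{148967}{2}$ ($I = -1 + \frac{1}{2} \cdot 148969 = -1 + \frac{148969}{2} = \frac{148967}{2} \approx 74484.0$)
$- \frac{439023}{-233640} + \frac{I}{127305} = - \frac{439023}{-233640} + \frac{148967}{2 \cdot 127305} = \left(-439023\right) \left(- \frac{1}{233640}\right) + \frac{148967}{2} \cdot \frac{1}{127305} = \frac{146341}{77880} + \frac{148967}{254610} = \frac{1628714399}{660967560}$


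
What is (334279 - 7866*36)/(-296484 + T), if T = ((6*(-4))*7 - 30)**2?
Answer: -51103/257280 ≈ -0.19863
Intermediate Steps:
T = 39204 (T = (-24*7 - 30)**2 = (-168 - 30)**2 = (-198)**2 = 39204)
(334279 - 7866*36)/(-296484 + T) = (334279 - 7866*36)/(-296484 + 39204) = (334279 - 283176)/(-257280) = 51103*(-1/257280) = -51103/257280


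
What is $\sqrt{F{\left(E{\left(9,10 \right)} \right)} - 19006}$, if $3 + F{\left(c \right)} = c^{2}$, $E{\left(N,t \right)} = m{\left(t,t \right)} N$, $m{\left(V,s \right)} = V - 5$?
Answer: $2 i \sqrt{4246} \approx 130.32 i$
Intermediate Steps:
$m{\left(V,s \right)} = -5 + V$ ($m{\left(V,s \right)} = V - 5 = -5 + V$)
$E{\left(N,t \right)} = N \left(-5 + t\right)$ ($E{\left(N,t \right)} = \left(-5 + t\right) N = N \left(-5 + t\right)$)
$F{\left(c \right)} = -3 + c^{2}$
$\sqrt{F{\left(E{\left(9,10 \right)} \right)} - 19006} = \sqrt{\left(-3 + \left(9 \left(-5 + 10\right)\right)^{2}\right) - 19006} = \sqrt{\left(-3 + \left(9 \cdot 5\right)^{2}\right) - 19006} = \sqrt{\left(-3 + 45^{2}\right) - 19006} = \sqrt{\left(-3 + 2025\right) - 19006} = \sqrt{2022 - 19006} = \sqrt{-16984} = 2 i \sqrt{4246}$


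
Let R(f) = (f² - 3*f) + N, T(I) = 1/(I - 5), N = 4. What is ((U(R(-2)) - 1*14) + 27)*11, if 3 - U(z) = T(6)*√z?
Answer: 176 - 11*√14 ≈ 134.84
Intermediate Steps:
T(I) = 1/(-5 + I)
R(f) = 4 + f² - 3*f (R(f) = (f² - 3*f) + 4 = 4 + f² - 3*f)
U(z) = 3 - √z (U(z) = 3 - √z/(-5 + 6) = 3 - √z/1 = 3 - √z)
((U(R(-2)) - 1*14) + 27)*11 = (((3 - √(4 + (-2)² - 3*(-2))) - 1*14) + 27)*11 = (((3 - √(4 + 4 + 6)) - 14) + 27)*11 = (((3 - √14) - 14) + 27)*11 = ((-11 - √14) + 27)*11 = (16 - √14)*11 = 176 - 11*√14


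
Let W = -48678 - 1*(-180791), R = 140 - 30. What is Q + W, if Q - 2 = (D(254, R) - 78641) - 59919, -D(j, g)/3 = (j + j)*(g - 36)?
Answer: -119221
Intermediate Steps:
R = 110
D(j, g) = -6*j*(-36 + g) (D(j, g) = -3*(j + j)*(g - 36) = -3*2*j*(-36 + g) = -6*j*(-36 + g))
Q = -251334 (Q = 2 + ((6*254*(36 - 1*110) - 78641) - 59919) = 2 + ((6*254*(36 - 110) - 78641) - 59919) = 2 + ((6*254*(-74) - 78641) - 59919) = 2 + ((-112776 - 78641) - 59919) = 2 + (-191417 - 59919) = 2 - 251336 = -251334)
W = 132113 (W = -48678 + 180791 = 132113)
Q + W = -251334 + 132113 = -119221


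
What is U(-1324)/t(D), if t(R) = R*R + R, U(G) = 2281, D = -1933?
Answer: 2281/3734556 ≈ 0.00061078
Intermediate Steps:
t(R) = R + R² (t(R) = R² + R = R + R²)
U(-1324)/t(D) = 2281/((-1933*(1 - 1933))) = 2281/((-1933*(-1932))) = 2281/3734556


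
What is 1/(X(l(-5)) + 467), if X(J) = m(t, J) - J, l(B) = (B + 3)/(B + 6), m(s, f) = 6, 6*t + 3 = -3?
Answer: 1/475 ≈ 0.0021053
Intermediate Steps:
t = -1 (t = -½ + (⅙)*(-3) = -½ - ½ = -1)
l(B) = (3 + B)/(6 + B)
X(J) = 6 - J
1/(X(l(-5)) + 467) = 1/((6 - (3 - 5)/(6 - 5)) + 467) = 1/((6 - (-2)/1) + 467) = 1/((6 - (-2)) + 467) = 1/((6 - 1*(-2)) + 467) = 1/((6 + 2) + 467) = 1/(8 + 467) = 1/475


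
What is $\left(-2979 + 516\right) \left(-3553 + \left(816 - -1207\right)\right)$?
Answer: $3768390$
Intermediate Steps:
$\left(-2979 + 516\right) \left(-3553 + \left(816 - -1207\right)\right) = - 2463 \left(-3553 + \left(816 + 1207\right)\right) = - 2463 \left(-3553 + 2023\right) = \left(-2463\right) \left(-1530\right) = 3768390$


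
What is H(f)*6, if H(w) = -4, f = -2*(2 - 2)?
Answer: -24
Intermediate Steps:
f = 0 (f = -2*0 = 0)
H(f)*6 = -4*6 = -24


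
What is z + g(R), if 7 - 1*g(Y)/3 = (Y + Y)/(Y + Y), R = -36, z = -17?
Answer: 1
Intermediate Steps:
g(Y) = 18 (g(Y) = 21 - 3*(Y + Y)/(Y + Y) = 21 - 3*2*Y/(2*Y) = 21 - 3*2*Y*1/(2*Y) = 21 - 3*1 = 21 - 3 = 18)
z + g(R) = -17 + 18 = 1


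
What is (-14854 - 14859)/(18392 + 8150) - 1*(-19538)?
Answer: 518547883/26542 ≈ 19537.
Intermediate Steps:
(-14854 - 14859)/(18392 + 8150) - 1*(-19538) = -29713/26542 + 19538 = 518547883/26542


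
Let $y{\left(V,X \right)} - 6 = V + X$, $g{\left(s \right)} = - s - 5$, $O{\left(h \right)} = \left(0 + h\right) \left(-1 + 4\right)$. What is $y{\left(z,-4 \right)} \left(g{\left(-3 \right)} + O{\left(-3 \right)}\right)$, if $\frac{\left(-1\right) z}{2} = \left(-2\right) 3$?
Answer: $-154$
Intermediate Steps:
$O{\left(h \right)} = 3 h$ ($O{\left(h \right)} = h 3 = 3 h$)
$g{\left(s \right)} = -5 - s$
$z = 12$ ($z = - 2 \left(\left(-2\right) 3\right) = \left(-2\right) \left(-6\right) = 12$)
$y{\left(V,X \right)} = 6 + V + X$ ($y{\left(V,X \right)} = 6 + \left(V + X\right) = 6 + V + X$)
$y{\left(z,-4 \right)} \left(g{\left(-3 \right)} + O{\left(-3 \right)}\right) = \left(6 + 12 - 4\right) \left(\left(-5 - -3\right) + 3 \left(-3\right)\right) = 14 \left(\left(-5 + 3\right) - 9\right) = 14 \left(-2 - 9\right) = 14 \left(-11\right) = -154$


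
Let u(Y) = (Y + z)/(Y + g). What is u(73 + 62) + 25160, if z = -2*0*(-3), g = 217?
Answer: 8856455/352 ≈ 25160.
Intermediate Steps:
z = 0 (z = 0*(-3) = 0)
u(Y) = Y/(217 + Y) (u(Y) = (Y + 0)/(Y + 217) = Y/(217 + Y))
u(73 + 62) + 25160 = (73 + 62)/(217 + (73 + 62)) + 25160 = 135/(217 + 135) + 25160 = 135/352 + 25160 = 8856455/352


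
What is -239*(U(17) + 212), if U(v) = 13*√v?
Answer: -50668 - 3107*√17 ≈ -63479.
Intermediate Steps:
-239*(U(17) + 212) = -239*(13*√17 + 212) = -239*(212 + 13*√17) = -50668 - 3107*√17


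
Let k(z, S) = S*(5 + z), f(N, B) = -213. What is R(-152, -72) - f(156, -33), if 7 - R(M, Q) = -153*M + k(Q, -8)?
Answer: -23572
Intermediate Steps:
R(M, Q) = 47 + 8*Q + 153*M (R(M, Q) = 7 - (-153*M - 8*(5 + Q)) = 7 - (-153*M + (-40 - 8*Q)) = 7 - (-40 - 153*M - 8*Q) = 7 + (40 + 8*Q + 153*M) = 47 + 8*Q + 153*M)
R(-152, -72) - f(156, -33) = (47 + 8*(-72) + 153*(-152)) - 1*(-213) = (47 - 576 - 23256) + 213 = -23785 + 213 = -23572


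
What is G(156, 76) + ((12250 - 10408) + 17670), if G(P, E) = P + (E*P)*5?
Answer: 78948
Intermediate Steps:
G(P, E) = P + 5*E*P
G(156, 76) + ((12250 - 10408) + 17670) = 156*(1 + 5*76) + ((12250 - 10408) + 17670) = 156*(1 + 380) + (1842 + 17670) = 156*381 + 19512 = 59436 + 19512 = 78948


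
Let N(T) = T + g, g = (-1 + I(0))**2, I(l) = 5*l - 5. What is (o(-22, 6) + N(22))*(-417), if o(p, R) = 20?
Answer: -32526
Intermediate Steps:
I(l) = -5 + 5*l
g = 36 (g = (-1 + (-5 + 5*0))**2 = (-1 + (-5 + 0))**2 = (-1 - 5)**2 = (-6)**2 = 36)
N(T) = 36 + T (N(T) = T + 36 = 36 + T)
(o(-22, 6) + N(22))*(-417) = (20 + (36 + 22))*(-417) = (20 + 58)*(-417) = 78*(-417) = -32526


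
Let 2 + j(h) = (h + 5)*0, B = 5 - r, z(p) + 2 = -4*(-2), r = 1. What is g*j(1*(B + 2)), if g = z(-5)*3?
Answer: -36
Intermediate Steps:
z(p) = 6 (z(p) = -2 - 4*(-2) = -2 + 8 = 6)
B = 4 (B = 5 - 1*1 = 5 - 1 = 4)
g = 18 (g = 6*3 = 18)
j(h) = -2 (j(h) = -2 + (h + 5)*0 = -2 + (5 + h)*0 = -2 + 0 = -2)
g*j(1*(B + 2)) = 18*(-2) = -36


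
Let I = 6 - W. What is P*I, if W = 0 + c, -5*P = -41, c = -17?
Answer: 943/5 ≈ 188.60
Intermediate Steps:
P = 41/5 (P = -1/5*(-41) = 41/5 ≈ 8.2000)
W = -17 (W = 0 - 17 = -17)
I = 23 (I = 6 - 1*(-17) = 6 + 17 = 23)
P*I = (41/5)*23 = 943/5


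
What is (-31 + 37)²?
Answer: 36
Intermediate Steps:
(-31 + 37)² = 6² = 36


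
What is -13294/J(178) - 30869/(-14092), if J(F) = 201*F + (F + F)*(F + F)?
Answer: 2414652809/1145073644 ≈ 2.1087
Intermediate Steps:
J(F) = 4*F² + 201*F (J(F) = 201*F + (2*F)*(2*F) = 201*F + 4*F² = 4*F² + 201*F)
-13294/J(178) - 30869/(-14092) = -13294*1/(178*(201 + 4*178)) - 30869/(-14092) = -13294*1/(178*(201 + 712)) - 30869*(-1/14092) = -13294/(178*913) + 30869/14092 = -13294/162514 + 30869/14092 = -13294*1/162514 + 30869/14092 = -6647/81257 + 30869/14092 = 2414652809/1145073644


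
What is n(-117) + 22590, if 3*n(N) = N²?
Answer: 27153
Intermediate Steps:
n(N) = N²/3
n(-117) + 22590 = (⅓)*(-117)² + 22590 = (⅓)*13689 + 22590 = 4563 + 22590 = 27153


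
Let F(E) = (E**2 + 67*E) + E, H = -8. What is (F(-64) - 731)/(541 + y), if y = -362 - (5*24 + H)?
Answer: -987/67 ≈ -14.731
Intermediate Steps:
F(E) = E**2 + 68*E
y = -474 (y = -362 - (5*24 - 8) = -362 - (120 - 8) = -362 - 1*112 = -362 - 112 = -474)
(F(-64) - 731)/(541 + y) = (-64*(68 - 64) - 731)/(541 - 474) = (-64*4 - 731)/67 = (-256 - 731)*(1/67) = -987*1/67 = -987/67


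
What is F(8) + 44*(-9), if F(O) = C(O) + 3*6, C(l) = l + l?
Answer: -362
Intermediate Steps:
C(l) = 2*l
F(O) = 18 + 2*O (F(O) = 2*O + 3*6 = 2*O + 18 = 18 + 2*O)
F(8) + 44*(-9) = (18 + 2*8) + 44*(-9) = (18 + 16) - 396 = 34 - 396 = -362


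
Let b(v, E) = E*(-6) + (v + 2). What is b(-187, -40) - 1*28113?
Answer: -28058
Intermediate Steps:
b(v, E) = 2 + v - 6*E (b(v, E) = -6*E + (2 + v) = 2 + v - 6*E)
b(-187, -40) - 1*28113 = (2 - 187 - 6*(-40)) - 1*28113 = (2 - 187 + 240) - 28113 = 55 - 28113 = -28058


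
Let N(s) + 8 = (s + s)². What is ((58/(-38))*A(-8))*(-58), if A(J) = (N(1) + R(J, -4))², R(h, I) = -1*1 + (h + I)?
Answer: 486098/19 ≈ 25584.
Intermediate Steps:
R(h, I) = -1 + I + h (R(h, I) = -1 + (I + h) = -1 + I + h)
N(s) = -8 + 4*s² (N(s) = -8 + (s + s)² = -8 + (2*s)² = -8 + 4*s²)
A(J) = (-9 + J)² (A(J) = ((-8 + 4*1²) + (-1 - 4 + J))² = ((-8 + 4*1) + (-5 + J))² = ((-8 + 4) + (-5 + J))² = (-4 + (-5 + J))² = (-9 + J)²)
((58/(-38))*A(-8))*(-58) = ((58/(-38))*(-9 - 8)²)*(-58) = ((58*(-1/38))*(-17)²)*(-58) = -29/19*289*(-58) = -8381/19*(-58) = 486098/19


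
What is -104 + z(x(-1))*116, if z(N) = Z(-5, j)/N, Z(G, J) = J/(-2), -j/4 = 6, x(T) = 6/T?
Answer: -336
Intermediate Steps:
j = -24 (j = -4*6 = -24)
Z(G, J) = -J/2 (Z(G, J) = J*(-1/2) = -J/2)
z(N) = 12/N (z(N) = (-1/2*(-24))/N = 12/N)
-104 + z(x(-1))*116 = -104 + (12/((6/(-1))))*116 = -104 + (12/((6*(-1))))*116 = -104 + (12/(-6))*116 = -104 + (12*(-1/6))*116 = -104 - 2*116 = -104 - 232 = -336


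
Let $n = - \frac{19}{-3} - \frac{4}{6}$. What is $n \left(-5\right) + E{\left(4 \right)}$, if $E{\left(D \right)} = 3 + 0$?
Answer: $- \frac{76}{3} \approx -25.333$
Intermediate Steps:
$E{\left(D \right)} = 3$
$n = \frac{17}{3}$ ($n = \left(-19\right) \left(- \frac{1}{3}\right) - \frac{2}{3} = \frac{19}{3} - \frac{2}{3} = \frac{17}{3} \approx 5.6667$)
$n \left(-5\right) + E{\left(4 \right)} = \frac{17}{3} \left(-5\right) + 3 = - \frac{85}{3} + 3 = - \frac{76}{3}$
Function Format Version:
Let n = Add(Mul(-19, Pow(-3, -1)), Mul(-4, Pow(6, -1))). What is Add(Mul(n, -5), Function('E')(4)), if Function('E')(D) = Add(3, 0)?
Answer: Rational(-76, 3) ≈ -25.333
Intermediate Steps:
Function('E')(D) = 3
n = Rational(17, 3) (n = Add(Mul(-19, Rational(-1, 3)), Mul(-4, Rational(1, 6))) = Add(Rational(19, 3), Rational(-2, 3)) = Rational(17, 3) ≈ 5.6667)
Add(Mul(n, -5), Function('E')(4)) = Add(Mul(Rational(17, 3), -5), 3) = Add(Rational(-85, 3), 3) = Rational(-76, 3)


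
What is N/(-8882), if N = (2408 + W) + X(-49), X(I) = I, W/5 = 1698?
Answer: -10849/8882 ≈ -1.2215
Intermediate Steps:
W = 8490 (W = 5*1698 = 8490)
N = 10849 (N = (2408 + 8490) - 49 = 10898 - 49 = 10849)
N/(-8882) = 10849/(-8882) = 10849*(-1/8882) = -10849/8882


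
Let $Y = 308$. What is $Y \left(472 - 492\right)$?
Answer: $-6160$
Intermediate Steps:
$Y \left(472 - 492\right) = 308 \left(472 - 492\right) = 308 \left(-20\right) = -6160$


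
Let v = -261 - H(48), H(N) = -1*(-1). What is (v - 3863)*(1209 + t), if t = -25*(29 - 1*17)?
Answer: -3749625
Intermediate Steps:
H(N) = 1
t = -300 (t = -25*(29 - 17) = -25*12 = -300)
v = -262 (v = -261 - 1*1 = -261 - 1 = -262)
(v - 3863)*(1209 + t) = (-262 - 3863)*(1209 - 300) = -4125*909 = -3749625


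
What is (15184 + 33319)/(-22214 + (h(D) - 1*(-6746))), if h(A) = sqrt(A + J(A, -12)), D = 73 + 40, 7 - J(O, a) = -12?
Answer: -62520367/19938241 - 48503*sqrt(33)/119629446 ≈ -3.1380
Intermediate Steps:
J(O, a) = 19 (J(O, a) = 7 - 1*(-12) = 7 + 12 = 19)
D = 113
h(A) = sqrt(19 + A) (h(A) = sqrt(A + 19) = sqrt(19 + A))
(15184 + 33319)/(-22214 + (h(D) - 1*(-6746))) = (15184 + 33319)/(-22214 + (sqrt(19 + 113) - 1*(-6746))) = 48503/(-22214 + (sqrt(132) + 6746)) = 48503/(-22214 + (2*sqrt(33) + 6746)) = 48503/(-22214 + (6746 + 2*sqrt(33))) = 48503/(-15468 + 2*sqrt(33))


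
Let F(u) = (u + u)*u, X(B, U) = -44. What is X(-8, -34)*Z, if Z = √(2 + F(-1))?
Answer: -88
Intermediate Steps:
F(u) = 2*u² (F(u) = (2*u)*u = 2*u²)
Z = 2 (Z = √(2 + 2*(-1)²) = √(2 + 2*1) = √(2 + 2) = √4 = 2)
X(-8, -34)*Z = -44*2 = -88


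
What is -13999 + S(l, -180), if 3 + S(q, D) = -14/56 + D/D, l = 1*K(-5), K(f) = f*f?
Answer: -56005/4 ≈ -14001.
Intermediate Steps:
K(f) = f²
l = 25 (l = 1*(-5)² = 1*25 = 25)
S(q, D) = -9/4 (S(q, D) = -3 + (-14/56 + D/D) = -3 + (-14*1/56 + 1) = -3 + (-¼ + 1) = -3 + ¾ = -9/4)
-13999 + S(l, -180) = -13999 - 9/4 = -56005/4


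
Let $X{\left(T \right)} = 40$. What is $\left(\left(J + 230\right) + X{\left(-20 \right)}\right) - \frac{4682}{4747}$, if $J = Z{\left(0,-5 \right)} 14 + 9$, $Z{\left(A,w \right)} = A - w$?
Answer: $\frac{1652021}{4747} \approx 348.01$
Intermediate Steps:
$J = 79$ ($J = \left(0 - -5\right) 14 + 9 = \left(0 + 5\right) 14 + 9 = 5 \cdot 14 + 9 = 70 + 9 = 79$)
$\left(\left(J + 230\right) + X{\left(-20 \right)}\right) - \frac{4682}{4747} = \left(\left(79 + 230\right) + 40\right) - \frac{4682}{4747} = \left(309 + 40\right) - \frac{4682}{4747} = 349 - \frac{4682}{4747} = \frac{1652021}{4747}$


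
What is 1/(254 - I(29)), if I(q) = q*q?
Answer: -1/587 ≈ -0.0017036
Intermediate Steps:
I(q) = q²
1/(254 - I(29)) = 1/(254 - 1*29²) = 1/(254 - 1*841) = 1/(254 - 841) = 1/(-587) = -1/587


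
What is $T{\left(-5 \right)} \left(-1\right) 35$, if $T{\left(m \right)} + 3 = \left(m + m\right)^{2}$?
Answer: $-3395$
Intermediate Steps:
$T{\left(m \right)} = -3 + 4 m^{2}$ ($T{\left(m \right)} = -3 + \left(m + m\right)^{2} = -3 + \left(2 m\right)^{2} = -3 + 4 m^{2}$)
$T{\left(-5 \right)} \left(-1\right) 35 = \left(-3 + 4 \left(-5\right)^{2}\right) \left(-1\right) 35 = \left(-3 + 4 \cdot 25\right) \left(-1\right) 35 = \left(-3 + 100\right) \left(-1\right) 35 = 97 \left(-1\right) 35 = \left(-97\right) 35 = -3395$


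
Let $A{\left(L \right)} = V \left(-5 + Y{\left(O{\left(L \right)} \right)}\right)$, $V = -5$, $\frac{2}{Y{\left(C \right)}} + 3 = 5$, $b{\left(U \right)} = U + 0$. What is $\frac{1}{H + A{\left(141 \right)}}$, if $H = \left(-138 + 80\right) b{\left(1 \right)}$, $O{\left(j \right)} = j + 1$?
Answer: $- \frac{1}{38} \approx -0.026316$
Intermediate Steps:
$O{\left(j \right)} = 1 + j$
$b{\left(U \right)} = U$
$Y{\left(C \right)} = 1$ ($Y{\left(C \right)} = \frac{2}{-3 + 5} = \frac{2}{2} = 2 \cdot \frac{1}{2} = 1$)
$H = -58$ ($H = \left(-138 + 80\right) 1 = \left(-58\right) 1 = -58$)
$A{\left(L \right)} = 20$ ($A{\left(L \right)} = - 5 \left(-5 + 1\right) = \left(-5\right) \left(-4\right) = 20$)
$\frac{1}{H + A{\left(141 \right)}} = \frac{1}{-58 + 20} = \frac{1}{-38} = - \frac{1}{38}$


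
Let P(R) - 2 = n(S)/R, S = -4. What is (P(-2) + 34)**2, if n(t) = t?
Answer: 1444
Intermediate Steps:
P(R) = 2 - 4/R
(P(-2) + 34)**2 = ((2 - 4/(-2)) + 34)**2 = ((2 - 4*(-1/2)) + 34)**2 = ((2 + 2) + 34)**2 = (4 + 34)**2 = 38**2 = 1444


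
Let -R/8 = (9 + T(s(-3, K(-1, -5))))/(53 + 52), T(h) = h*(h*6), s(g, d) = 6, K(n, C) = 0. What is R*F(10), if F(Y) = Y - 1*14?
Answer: 480/7 ≈ 68.571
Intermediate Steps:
F(Y) = -14 + Y (F(Y) = Y - 14 = -14 + Y)
T(h) = 6*h² (T(h) = h*(6*h) = 6*h²)
R = -120/7 (R = -8*(9 + 6*6²)/(53 + 52) = -8*(9 + 6*36)/105 = -8*(9 + 216)/105 = -1800/105 = -8*15/7 = -120/7 ≈ -17.143)
R*F(10) = -120*(-14 + 10)/7 = -120/7*(-4) = 480/7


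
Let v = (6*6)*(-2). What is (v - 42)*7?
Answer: -798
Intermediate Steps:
v = -72 (v = 36*(-2) = -72)
(v - 42)*7 = (-72 - 42)*7 = -114*7 = -798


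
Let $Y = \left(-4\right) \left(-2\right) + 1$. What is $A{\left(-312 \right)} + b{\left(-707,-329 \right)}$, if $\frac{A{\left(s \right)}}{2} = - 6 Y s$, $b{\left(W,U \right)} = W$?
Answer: $32989$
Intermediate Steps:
$Y = 9$ ($Y = 8 + 1 = 9$)
$A{\left(s \right)} = - 108 s$ ($A{\left(s \right)} = 2 \left(-6\right) 9 s = 2 \left(- 54 s\right) = - 108 s$)
$A{\left(-312 \right)} + b{\left(-707,-329 \right)} = \left(-108\right) \left(-312\right) - 707 = 33696 - 707 = 32989$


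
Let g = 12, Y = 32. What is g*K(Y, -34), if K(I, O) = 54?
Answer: 648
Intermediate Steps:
g*K(Y, -34) = 12*54 = 648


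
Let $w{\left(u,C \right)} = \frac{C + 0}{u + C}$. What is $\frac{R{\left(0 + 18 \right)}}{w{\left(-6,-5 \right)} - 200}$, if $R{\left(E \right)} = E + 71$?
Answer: $- \frac{979}{2195} \approx -0.44601$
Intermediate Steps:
$w{\left(u,C \right)} = \frac{C}{C + u}$
$R{\left(E \right)} = 71 + E$
$\frac{R{\left(0 + 18 \right)}}{w{\left(-6,-5 \right)} - 200} = \frac{71 + \left(0 + 18\right)}{- \frac{5}{-5 - 6} - 200} = \frac{71 + 18}{- \frac{5}{-11} - 200} = \frac{89}{\left(-5\right) \left(- \frac{1}{11}\right) - 200} = \frac{89}{\frac{5}{11} - 200} = \frac{89}{- \frac{2195}{11}} = 89 \left(- \frac{11}{2195}\right) = - \frac{979}{2195}$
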